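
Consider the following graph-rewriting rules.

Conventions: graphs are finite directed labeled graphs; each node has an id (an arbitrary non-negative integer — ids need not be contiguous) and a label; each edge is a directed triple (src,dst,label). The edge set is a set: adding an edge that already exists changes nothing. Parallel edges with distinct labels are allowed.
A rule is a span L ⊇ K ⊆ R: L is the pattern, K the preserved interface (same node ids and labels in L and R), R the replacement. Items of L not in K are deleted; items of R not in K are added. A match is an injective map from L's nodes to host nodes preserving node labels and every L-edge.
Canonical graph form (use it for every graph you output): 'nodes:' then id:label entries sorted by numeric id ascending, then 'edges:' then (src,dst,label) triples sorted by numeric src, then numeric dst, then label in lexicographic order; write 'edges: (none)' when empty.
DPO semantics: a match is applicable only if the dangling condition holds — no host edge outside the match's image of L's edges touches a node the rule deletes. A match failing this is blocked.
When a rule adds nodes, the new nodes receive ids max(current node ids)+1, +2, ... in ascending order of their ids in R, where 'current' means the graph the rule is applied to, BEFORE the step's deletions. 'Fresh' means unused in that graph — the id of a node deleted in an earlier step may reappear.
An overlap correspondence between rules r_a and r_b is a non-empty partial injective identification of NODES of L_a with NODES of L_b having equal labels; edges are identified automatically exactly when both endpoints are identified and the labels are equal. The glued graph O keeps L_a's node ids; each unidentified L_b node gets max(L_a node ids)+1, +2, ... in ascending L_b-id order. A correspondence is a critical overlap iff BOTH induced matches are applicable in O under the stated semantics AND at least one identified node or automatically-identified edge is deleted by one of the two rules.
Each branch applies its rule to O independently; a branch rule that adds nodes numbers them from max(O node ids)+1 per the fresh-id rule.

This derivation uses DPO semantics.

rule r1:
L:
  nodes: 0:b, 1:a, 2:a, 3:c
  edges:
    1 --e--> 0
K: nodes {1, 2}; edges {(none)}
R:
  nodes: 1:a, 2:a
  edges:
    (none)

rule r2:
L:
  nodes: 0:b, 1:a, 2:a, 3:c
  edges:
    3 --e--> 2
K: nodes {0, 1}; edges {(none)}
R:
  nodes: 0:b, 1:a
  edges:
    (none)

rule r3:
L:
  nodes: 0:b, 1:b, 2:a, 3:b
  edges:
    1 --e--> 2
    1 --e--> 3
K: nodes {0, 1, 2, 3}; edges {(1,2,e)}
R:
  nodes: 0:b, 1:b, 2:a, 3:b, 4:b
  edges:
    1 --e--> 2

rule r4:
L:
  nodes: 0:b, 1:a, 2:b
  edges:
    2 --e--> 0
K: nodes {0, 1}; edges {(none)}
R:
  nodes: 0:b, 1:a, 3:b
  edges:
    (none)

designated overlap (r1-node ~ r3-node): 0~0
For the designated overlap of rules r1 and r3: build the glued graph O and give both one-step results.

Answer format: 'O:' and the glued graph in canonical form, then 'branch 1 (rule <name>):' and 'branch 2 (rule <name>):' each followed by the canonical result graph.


O:
nodes: 0:b, 1:a, 2:a, 3:c, 4:b, 5:a, 6:b
edges: (1,0,e); (4,5,e); (4,6,e)
branch 1 (rule r1):
nodes: 1:a, 2:a, 4:b, 5:a, 6:b
edges: (4,5,e); (4,6,e)
branch 2 (rule r3):
nodes: 0:b, 1:a, 2:a, 3:c, 4:b, 5:a, 6:b, 7:b
edges: (1,0,e); (4,5,e)


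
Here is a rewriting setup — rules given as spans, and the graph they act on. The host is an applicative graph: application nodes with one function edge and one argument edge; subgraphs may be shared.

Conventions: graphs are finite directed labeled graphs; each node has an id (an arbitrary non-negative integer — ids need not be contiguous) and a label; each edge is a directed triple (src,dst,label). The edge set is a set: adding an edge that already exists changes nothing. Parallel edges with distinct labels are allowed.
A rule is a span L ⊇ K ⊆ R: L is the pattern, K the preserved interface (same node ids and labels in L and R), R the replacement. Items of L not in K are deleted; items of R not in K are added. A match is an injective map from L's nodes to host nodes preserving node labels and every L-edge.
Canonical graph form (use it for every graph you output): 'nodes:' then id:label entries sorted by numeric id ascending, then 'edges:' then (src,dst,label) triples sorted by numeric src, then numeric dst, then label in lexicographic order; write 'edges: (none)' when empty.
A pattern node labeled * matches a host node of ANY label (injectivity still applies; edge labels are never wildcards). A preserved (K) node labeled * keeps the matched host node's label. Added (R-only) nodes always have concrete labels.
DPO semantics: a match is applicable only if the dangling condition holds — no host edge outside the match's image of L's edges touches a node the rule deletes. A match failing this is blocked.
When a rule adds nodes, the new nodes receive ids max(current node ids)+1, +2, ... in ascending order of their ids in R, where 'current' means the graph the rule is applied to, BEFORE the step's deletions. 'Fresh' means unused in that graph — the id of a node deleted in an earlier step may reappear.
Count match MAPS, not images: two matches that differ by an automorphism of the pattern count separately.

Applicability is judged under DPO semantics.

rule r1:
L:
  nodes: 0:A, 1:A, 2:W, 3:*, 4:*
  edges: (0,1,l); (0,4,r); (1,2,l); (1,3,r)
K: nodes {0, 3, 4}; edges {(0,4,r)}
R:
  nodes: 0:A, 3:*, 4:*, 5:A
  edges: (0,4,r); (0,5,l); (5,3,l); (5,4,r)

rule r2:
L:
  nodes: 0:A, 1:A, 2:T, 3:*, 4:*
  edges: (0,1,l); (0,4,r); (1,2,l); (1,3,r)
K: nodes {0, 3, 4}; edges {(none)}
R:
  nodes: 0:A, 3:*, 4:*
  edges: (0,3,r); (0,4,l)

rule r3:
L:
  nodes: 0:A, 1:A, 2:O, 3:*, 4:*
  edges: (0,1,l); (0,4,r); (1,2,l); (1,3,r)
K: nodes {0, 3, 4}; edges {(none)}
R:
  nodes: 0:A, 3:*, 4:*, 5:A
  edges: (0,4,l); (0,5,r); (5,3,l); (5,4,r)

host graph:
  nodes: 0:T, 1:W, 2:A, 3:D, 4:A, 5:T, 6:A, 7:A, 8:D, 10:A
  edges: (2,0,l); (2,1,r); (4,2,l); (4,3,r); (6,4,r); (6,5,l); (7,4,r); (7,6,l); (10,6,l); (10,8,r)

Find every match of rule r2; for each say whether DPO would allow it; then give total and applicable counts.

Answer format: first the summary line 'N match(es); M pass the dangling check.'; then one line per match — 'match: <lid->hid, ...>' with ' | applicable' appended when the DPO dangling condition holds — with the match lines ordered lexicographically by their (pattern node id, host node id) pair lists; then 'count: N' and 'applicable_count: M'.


2 match(es); 1 pass the dangling check.
match: 0->4, 1->2, 2->0, 3->1, 4->3 | applicable
match: 0->10, 1->6, 2->5, 3->4, 4->8
count: 2
applicable_count: 1


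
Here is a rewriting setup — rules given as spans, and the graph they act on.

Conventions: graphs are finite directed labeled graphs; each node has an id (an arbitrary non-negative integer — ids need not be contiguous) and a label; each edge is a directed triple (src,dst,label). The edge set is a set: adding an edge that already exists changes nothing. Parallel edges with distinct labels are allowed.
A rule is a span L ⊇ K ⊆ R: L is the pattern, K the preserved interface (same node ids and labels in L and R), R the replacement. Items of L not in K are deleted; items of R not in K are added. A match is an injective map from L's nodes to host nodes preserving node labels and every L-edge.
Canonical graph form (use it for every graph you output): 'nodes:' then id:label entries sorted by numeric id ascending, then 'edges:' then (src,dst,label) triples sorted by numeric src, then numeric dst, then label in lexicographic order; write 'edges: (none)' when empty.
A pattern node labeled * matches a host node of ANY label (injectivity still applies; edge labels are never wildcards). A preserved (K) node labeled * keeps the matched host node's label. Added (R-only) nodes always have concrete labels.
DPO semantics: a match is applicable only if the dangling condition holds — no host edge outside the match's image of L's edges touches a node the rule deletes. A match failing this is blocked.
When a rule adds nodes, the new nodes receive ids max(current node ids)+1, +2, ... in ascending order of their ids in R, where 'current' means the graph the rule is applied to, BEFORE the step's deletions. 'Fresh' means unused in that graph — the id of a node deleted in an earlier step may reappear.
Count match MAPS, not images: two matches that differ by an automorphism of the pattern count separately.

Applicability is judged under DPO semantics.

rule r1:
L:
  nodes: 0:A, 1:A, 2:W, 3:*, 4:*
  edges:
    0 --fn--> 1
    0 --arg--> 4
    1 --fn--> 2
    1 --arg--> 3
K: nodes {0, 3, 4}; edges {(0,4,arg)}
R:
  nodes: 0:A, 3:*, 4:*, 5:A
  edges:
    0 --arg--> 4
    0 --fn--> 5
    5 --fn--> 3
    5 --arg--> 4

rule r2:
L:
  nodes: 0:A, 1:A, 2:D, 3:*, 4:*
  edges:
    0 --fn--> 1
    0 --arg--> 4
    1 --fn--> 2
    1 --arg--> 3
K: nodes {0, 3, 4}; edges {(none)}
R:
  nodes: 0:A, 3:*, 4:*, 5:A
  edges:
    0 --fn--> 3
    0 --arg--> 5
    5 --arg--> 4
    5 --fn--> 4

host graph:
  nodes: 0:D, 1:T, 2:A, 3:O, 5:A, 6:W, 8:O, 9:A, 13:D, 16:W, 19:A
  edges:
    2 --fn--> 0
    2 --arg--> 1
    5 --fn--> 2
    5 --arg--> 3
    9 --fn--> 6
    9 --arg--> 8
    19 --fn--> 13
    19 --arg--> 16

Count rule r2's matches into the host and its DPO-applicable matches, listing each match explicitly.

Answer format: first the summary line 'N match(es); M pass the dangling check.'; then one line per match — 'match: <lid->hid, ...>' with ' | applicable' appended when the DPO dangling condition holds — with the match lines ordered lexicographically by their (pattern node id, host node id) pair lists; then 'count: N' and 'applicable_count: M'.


1 match(es); 1 pass the dangling check.
match: 0->5, 1->2, 2->0, 3->1, 4->3 | applicable
count: 1
applicable_count: 1


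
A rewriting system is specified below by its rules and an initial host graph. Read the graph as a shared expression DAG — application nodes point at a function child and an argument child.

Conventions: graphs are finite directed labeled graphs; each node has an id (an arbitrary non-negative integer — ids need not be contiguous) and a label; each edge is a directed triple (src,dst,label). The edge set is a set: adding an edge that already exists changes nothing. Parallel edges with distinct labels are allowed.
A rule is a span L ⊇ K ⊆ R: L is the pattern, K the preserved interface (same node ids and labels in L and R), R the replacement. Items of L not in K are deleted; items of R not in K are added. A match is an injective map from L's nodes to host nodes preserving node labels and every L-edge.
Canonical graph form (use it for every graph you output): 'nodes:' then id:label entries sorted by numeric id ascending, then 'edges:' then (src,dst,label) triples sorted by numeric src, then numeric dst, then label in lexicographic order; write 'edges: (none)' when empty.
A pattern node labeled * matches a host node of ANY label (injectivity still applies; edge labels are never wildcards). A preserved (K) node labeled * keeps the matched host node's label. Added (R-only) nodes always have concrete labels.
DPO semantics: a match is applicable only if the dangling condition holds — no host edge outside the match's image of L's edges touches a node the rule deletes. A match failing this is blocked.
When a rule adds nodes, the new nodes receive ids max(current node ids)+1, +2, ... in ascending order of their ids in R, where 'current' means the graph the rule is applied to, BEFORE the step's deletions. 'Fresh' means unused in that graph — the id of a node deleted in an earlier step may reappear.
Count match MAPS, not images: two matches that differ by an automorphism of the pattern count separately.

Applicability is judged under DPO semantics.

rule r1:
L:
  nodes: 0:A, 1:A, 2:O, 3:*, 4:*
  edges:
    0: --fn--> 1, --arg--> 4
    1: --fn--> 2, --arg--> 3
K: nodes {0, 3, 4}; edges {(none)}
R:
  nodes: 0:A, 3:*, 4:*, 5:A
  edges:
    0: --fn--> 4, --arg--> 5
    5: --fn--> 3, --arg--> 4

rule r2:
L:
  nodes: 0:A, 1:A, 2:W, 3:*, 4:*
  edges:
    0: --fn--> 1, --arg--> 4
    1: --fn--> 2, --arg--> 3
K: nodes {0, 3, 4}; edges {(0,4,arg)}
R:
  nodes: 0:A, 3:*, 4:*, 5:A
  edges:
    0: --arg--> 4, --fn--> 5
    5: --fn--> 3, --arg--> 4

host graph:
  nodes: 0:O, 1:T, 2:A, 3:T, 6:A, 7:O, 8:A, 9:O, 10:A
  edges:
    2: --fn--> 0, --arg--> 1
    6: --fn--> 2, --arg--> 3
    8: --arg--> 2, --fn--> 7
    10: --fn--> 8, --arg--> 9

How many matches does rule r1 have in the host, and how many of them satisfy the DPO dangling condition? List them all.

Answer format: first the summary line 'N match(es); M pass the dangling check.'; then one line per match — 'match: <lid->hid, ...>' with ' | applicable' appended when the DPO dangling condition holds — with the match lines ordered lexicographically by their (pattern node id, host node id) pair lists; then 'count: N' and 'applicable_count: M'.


2 match(es); 1 pass the dangling check.
match: 0->6, 1->2, 2->0, 3->1, 4->3
match: 0->10, 1->8, 2->7, 3->2, 4->9 | applicable
count: 2
applicable_count: 1


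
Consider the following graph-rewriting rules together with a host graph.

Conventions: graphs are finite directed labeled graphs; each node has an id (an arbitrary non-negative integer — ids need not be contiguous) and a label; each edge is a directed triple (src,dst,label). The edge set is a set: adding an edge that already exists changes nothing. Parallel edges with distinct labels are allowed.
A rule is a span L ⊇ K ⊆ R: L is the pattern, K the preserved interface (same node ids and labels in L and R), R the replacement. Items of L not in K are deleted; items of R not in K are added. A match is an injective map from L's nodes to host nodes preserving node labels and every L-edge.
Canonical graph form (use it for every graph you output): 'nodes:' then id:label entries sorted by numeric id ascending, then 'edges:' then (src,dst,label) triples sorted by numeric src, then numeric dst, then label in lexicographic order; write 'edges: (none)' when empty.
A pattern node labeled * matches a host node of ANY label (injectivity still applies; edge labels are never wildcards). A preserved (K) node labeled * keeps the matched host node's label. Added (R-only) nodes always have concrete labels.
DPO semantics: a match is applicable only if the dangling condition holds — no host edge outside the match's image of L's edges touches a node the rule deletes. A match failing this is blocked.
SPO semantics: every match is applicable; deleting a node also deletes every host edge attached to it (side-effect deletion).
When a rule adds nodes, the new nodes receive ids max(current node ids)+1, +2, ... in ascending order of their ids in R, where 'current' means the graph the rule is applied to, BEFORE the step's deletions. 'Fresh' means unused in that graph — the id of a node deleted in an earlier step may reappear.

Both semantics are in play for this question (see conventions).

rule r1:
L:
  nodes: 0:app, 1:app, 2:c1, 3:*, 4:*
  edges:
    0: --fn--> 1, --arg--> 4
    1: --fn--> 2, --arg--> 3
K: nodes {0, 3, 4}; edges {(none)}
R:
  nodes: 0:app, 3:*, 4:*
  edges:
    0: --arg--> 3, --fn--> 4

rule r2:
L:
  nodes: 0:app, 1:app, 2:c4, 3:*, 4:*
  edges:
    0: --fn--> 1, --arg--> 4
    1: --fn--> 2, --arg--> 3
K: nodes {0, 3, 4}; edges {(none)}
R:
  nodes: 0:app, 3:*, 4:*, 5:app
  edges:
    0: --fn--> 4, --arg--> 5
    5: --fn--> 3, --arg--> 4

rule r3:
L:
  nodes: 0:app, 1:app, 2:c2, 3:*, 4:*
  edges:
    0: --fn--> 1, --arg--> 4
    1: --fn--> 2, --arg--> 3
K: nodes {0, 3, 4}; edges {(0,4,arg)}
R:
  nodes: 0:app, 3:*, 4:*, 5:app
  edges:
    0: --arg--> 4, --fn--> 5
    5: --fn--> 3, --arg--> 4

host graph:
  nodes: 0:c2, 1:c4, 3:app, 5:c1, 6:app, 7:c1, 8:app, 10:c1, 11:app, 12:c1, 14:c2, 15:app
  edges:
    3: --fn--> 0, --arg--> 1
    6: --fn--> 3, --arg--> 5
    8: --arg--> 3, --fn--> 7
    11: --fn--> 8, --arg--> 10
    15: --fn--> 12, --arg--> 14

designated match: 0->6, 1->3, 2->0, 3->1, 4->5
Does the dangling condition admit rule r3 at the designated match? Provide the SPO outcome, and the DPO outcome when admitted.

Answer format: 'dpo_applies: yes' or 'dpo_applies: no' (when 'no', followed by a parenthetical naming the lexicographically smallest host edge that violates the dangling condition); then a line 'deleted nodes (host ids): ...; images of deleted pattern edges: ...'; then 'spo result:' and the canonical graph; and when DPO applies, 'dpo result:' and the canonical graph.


dpo_applies: no
(the rule deletes node 3, which keeps host edge (8,3,arg) outside the match image — the dangling condition fails, DPO blocks; SPO proceeds and side-deletes such edges)
deleted nodes (host ids): 0, 3; images of deleted pattern edges: (3,0,fn); (3,1,arg); (6,3,fn)
spo result:
nodes: 1:c4, 5:c1, 6:app, 7:c1, 8:app, 10:c1, 11:app, 12:c1, 14:c2, 15:app, 16:app
edges: (6,5,arg); (6,16,fn); (8,7,fn); (11,8,fn); (11,10,arg); (15,12,fn); (15,14,arg); (16,1,fn); (16,5,arg)


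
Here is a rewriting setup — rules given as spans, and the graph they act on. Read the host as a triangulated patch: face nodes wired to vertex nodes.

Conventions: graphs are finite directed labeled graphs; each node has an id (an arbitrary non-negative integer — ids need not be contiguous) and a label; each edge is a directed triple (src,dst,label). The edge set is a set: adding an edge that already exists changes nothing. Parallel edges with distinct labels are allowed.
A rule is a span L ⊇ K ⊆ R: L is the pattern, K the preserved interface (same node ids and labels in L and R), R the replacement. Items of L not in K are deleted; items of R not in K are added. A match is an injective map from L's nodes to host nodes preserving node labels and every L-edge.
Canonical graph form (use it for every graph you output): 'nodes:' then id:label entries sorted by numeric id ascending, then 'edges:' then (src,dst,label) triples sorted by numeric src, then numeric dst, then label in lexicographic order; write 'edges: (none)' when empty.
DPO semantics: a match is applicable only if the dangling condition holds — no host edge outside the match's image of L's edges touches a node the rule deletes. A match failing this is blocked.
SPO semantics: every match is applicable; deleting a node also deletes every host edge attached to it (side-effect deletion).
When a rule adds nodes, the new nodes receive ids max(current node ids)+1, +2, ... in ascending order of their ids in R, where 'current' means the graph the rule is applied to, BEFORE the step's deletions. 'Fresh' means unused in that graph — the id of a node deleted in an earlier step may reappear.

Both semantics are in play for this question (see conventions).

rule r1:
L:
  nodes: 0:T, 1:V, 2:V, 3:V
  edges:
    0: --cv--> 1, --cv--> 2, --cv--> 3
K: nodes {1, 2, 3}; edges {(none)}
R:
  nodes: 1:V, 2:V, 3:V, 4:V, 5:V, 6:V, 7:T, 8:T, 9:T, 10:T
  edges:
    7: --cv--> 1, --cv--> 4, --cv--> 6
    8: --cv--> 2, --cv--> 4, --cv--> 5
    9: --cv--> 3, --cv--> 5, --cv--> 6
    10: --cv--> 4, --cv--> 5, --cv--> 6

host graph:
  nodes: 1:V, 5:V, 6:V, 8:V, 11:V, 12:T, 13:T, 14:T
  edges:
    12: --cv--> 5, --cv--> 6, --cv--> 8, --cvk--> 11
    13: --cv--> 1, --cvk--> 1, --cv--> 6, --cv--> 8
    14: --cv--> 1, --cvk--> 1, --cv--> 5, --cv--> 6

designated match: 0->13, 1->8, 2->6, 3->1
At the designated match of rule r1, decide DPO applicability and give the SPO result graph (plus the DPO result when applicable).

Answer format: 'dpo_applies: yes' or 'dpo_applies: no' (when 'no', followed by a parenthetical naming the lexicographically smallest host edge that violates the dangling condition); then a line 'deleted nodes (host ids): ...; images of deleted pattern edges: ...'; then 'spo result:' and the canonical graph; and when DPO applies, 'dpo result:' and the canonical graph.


dpo_applies: no
(the rule deletes node 13, which keeps host edge (13,1,cvk) outside the match image — the dangling condition fails, DPO blocks; SPO proceeds and side-deletes such edges)
deleted nodes (host ids): 13; images of deleted pattern edges: (13,1,cv); (13,6,cv); (13,8,cv)
spo result:
nodes: 1:V, 5:V, 6:V, 8:V, 11:V, 12:T, 14:T, 15:V, 16:V, 17:V, 18:T, 19:T, 20:T, 21:T
edges: (12,5,cv); (12,6,cv); (12,8,cv); (12,11,cvk); (14,1,cv); (14,1,cvk); (14,5,cv); (14,6,cv); (18,8,cv); (18,15,cv); (18,17,cv); (19,6,cv); (19,15,cv); (19,16,cv); (20,1,cv); (20,16,cv); (20,17,cv); (21,15,cv); (21,16,cv); (21,17,cv)


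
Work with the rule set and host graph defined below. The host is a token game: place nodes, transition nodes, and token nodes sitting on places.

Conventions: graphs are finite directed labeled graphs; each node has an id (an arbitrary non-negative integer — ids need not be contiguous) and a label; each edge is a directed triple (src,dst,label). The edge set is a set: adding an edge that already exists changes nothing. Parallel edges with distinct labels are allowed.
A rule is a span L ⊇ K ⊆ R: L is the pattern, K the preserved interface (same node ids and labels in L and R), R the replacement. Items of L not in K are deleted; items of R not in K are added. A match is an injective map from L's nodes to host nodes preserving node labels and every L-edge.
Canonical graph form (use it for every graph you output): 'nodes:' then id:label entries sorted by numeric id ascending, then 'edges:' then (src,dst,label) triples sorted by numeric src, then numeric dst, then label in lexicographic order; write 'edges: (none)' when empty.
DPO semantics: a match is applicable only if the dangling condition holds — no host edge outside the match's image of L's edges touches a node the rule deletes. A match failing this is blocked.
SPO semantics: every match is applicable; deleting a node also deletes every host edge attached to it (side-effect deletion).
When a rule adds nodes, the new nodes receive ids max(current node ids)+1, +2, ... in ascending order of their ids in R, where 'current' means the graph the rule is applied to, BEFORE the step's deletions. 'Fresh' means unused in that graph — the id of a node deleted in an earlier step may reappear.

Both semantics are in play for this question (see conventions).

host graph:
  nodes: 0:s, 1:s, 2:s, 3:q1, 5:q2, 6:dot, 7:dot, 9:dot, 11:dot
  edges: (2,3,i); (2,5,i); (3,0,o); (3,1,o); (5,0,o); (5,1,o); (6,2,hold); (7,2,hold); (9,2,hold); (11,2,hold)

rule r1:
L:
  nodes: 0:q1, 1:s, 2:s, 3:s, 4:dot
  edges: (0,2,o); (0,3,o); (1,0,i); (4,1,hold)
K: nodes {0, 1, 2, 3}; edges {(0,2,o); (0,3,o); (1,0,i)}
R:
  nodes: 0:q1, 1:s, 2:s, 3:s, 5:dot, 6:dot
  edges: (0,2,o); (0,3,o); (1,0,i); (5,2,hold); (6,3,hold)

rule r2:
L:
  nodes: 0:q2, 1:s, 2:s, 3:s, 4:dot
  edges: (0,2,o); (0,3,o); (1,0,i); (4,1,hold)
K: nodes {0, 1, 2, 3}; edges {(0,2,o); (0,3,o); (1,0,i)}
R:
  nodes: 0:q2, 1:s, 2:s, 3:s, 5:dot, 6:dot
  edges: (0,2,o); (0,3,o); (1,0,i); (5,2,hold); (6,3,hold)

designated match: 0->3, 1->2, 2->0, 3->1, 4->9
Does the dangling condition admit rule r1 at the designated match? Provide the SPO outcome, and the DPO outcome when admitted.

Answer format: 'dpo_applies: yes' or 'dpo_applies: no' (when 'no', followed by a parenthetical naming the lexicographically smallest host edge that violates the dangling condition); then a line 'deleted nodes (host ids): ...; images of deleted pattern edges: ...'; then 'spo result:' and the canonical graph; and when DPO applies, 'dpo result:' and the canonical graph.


dpo_applies: yes
deleted nodes (host ids): 9; images of deleted pattern edges: (9,2,hold)
spo result:
nodes: 0:s, 1:s, 2:s, 3:q1, 5:q2, 6:dot, 7:dot, 11:dot, 12:dot, 13:dot
edges: (2,3,i); (2,5,i); (3,0,o); (3,1,o); (5,0,o); (5,1,o); (6,2,hold); (7,2,hold); (11,2,hold); (12,0,hold); (13,1,hold)
dpo result:
nodes: 0:s, 1:s, 2:s, 3:q1, 5:q2, 6:dot, 7:dot, 11:dot, 12:dot, 13:dot
edges: (2,3,i); (2,5,i); (3,0,o); (3,1,o); (5,0,o); (5,1,o); (6,2,hold); (7,2,hold); (11,2,hold); (12,0,hold); (13,1,hold)


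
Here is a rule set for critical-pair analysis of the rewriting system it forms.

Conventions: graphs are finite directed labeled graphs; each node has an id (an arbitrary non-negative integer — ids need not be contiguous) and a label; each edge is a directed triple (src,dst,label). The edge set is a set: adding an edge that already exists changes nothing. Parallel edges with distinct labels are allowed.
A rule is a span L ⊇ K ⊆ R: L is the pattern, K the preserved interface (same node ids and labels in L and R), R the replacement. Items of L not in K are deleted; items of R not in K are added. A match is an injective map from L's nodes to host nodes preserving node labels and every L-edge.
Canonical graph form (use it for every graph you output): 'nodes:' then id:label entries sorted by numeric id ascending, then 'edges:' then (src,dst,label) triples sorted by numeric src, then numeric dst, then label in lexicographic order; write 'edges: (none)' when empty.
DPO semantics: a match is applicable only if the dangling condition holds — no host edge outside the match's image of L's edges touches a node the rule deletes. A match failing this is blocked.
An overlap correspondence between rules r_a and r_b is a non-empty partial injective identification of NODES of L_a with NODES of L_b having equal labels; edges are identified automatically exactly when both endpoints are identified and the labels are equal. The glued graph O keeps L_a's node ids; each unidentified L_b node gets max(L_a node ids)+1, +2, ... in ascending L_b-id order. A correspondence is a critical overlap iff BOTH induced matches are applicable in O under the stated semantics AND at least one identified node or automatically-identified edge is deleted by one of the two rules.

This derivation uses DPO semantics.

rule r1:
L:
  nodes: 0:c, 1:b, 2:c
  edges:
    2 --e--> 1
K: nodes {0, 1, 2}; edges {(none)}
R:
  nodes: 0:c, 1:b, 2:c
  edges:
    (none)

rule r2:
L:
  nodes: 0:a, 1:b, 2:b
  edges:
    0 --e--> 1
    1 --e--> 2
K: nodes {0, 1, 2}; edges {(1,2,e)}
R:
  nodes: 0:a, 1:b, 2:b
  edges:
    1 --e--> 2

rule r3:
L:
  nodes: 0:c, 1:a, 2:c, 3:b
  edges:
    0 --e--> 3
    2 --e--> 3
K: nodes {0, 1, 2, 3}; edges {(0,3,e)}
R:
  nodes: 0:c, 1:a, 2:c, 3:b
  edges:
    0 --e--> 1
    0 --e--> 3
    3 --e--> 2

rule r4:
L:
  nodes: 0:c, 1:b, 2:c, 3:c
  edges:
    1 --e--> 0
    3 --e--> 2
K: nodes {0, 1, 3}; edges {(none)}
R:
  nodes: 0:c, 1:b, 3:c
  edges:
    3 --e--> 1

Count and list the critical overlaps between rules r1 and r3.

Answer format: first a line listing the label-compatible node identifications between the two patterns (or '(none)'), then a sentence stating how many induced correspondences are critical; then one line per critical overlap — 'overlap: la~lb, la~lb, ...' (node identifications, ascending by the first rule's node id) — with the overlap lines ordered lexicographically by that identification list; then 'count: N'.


label-compatible node identifications between L(r1) and L(r3): 0~0, 0~2, 1~3, 2~0, 2~2
4 of the induced correspondences are critical overlaps of r1 and r3.
overlap: 0~0, 1~3, 2~2
overlap: 0~2, 1~3, 2~0
overlap: 1~3, 2~0
overlap: 1~3, 2~2
count: 4


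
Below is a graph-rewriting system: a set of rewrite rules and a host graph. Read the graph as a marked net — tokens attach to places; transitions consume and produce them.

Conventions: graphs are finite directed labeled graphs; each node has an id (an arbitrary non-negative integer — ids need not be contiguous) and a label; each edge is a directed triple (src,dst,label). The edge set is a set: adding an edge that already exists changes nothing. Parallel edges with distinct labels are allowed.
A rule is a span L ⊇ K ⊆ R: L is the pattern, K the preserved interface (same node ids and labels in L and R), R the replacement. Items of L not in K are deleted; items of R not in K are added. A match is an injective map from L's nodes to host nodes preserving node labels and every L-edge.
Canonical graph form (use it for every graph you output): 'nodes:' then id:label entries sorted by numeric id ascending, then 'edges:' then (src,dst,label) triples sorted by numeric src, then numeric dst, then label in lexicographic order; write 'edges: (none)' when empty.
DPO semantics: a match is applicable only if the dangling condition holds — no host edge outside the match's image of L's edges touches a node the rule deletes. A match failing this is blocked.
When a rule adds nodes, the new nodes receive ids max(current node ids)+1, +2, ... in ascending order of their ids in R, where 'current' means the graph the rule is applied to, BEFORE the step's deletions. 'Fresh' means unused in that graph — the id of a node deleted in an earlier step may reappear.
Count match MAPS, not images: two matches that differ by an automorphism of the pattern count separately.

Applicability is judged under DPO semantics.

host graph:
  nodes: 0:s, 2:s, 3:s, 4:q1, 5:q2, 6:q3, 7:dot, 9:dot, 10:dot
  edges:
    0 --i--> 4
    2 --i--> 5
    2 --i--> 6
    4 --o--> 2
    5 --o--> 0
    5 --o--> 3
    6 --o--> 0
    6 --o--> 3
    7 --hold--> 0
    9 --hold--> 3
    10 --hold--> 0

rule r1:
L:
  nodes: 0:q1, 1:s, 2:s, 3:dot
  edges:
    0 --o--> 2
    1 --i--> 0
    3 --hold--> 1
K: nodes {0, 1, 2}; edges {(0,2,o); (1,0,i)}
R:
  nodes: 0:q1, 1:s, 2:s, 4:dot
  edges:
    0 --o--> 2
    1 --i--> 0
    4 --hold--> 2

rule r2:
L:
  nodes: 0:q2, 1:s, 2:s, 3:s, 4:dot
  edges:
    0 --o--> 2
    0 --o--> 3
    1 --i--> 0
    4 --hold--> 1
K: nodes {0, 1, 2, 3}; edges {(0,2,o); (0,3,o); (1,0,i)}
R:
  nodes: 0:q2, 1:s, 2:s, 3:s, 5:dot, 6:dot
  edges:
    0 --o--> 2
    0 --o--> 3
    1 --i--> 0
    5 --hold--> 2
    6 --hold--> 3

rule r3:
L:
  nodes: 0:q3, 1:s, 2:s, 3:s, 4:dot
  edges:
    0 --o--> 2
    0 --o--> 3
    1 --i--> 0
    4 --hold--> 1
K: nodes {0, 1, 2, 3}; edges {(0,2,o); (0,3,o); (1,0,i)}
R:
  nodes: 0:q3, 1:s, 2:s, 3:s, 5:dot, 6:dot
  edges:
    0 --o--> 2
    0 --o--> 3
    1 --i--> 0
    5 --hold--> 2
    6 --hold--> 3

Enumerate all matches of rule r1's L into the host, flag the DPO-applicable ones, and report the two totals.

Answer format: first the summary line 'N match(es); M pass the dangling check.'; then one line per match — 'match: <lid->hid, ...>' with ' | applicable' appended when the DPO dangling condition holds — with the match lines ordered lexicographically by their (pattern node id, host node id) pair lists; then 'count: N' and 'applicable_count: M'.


2 match(es); 2 pass the dangling check.
match: 0->4, 1->0, 2->2, 3->7 | applicable
match: 0->4, 1->0, 2->2, 3->10 | applicable
count: 2
applicable_count: 2


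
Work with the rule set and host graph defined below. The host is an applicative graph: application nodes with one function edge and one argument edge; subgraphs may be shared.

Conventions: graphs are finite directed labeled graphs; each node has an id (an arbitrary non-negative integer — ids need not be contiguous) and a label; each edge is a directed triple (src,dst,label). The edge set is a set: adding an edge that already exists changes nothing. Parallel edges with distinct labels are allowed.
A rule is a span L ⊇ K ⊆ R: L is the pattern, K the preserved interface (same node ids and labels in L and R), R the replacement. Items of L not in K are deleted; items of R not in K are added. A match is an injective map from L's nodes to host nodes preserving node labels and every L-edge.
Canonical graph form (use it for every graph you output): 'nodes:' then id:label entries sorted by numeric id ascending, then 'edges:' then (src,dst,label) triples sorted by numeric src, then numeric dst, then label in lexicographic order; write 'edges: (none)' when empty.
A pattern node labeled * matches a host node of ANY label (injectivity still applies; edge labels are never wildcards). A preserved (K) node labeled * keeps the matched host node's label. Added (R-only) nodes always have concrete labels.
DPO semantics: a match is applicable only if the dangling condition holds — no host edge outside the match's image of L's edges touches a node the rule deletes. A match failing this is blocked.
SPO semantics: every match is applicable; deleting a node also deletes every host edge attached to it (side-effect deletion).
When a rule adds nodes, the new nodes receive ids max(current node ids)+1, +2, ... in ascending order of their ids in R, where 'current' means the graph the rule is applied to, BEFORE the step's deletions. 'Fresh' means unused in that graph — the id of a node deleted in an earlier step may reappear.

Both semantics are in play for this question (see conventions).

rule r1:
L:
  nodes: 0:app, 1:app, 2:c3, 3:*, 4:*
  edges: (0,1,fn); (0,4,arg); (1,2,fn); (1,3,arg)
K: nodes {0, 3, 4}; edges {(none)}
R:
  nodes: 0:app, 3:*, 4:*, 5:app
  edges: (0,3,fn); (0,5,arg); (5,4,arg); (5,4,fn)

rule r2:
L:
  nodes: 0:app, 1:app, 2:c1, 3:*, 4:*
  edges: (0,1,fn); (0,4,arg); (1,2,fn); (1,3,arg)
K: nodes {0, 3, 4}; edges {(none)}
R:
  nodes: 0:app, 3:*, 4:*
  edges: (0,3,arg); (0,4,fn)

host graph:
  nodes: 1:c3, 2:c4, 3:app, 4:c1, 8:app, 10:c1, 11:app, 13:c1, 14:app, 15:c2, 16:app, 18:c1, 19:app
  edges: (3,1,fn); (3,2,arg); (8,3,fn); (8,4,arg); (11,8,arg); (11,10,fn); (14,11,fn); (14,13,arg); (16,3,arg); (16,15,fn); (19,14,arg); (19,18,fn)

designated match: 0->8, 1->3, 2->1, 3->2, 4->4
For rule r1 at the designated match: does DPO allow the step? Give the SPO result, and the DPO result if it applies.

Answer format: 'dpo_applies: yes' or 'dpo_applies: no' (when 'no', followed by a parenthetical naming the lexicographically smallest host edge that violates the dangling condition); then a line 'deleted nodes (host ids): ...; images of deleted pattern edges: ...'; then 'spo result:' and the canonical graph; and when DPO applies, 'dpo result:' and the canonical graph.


dpo_applies: no
(the rule deletes node 3, which keeps host edge (16,3,arg) outside the match image — the dangling condition fails, DPO blocks; SPO proceeds and side-deletes such edges)
deleted nodes (host ids): 1, 3; images of deleted pattern edges: (3,1,fn); (3,2,arg); (8,3,fn); (8,4,arg)
spo result:
nodes: 2:c4, 4:c1, 8:app, 10:c1, 11:app, 13:c1, 14:app, 15:c2, 16:app, 18:c1, 19:app, 20:app
edges: (8,2,fn); (8,20,arg); (11,8,arg); (11,10,fn); (14,11,fn); (14,13,arg); (16,15,fn); (19,14,arg); (19,18,fn); (20,4,arg); (20,4,fn)


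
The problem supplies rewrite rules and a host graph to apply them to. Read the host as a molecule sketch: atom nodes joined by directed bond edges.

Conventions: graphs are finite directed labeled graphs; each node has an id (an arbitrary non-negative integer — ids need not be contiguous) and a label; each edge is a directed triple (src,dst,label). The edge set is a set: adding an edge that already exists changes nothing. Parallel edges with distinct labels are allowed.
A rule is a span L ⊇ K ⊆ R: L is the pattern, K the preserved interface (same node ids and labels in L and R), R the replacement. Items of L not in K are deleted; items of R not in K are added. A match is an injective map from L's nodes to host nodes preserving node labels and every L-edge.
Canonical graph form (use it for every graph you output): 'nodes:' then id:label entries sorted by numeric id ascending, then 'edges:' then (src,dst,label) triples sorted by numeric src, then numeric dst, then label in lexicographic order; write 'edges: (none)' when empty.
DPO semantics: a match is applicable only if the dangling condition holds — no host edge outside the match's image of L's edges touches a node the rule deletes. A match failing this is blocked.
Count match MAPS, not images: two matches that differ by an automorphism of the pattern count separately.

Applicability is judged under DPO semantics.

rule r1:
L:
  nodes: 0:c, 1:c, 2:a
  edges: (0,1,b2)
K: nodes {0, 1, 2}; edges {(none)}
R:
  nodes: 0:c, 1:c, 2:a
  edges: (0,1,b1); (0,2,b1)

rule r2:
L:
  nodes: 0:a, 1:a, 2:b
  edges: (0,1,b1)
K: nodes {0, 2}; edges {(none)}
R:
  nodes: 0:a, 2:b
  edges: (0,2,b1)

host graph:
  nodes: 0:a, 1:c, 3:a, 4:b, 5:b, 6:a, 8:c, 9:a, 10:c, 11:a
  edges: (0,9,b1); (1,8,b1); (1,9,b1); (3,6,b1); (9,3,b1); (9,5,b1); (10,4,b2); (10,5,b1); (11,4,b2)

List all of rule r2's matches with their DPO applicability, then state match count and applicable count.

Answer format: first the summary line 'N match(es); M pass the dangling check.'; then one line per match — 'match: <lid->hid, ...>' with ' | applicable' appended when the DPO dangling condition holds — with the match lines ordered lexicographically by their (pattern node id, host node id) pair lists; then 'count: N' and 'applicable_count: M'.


6 match(es); 2 pass the dangling check.
match: 0->0, 1->9, 2->4
match: 0->0, 1->9, 2->5
match: 0->3, 1->6, 2->4 | applicable
match: 0->3, 1->6, 2->5 | applicable
match: 0->9, 1->3, 2->4
match: 0->9, 1->3, 2->5
count: 6
applicable_count: 2


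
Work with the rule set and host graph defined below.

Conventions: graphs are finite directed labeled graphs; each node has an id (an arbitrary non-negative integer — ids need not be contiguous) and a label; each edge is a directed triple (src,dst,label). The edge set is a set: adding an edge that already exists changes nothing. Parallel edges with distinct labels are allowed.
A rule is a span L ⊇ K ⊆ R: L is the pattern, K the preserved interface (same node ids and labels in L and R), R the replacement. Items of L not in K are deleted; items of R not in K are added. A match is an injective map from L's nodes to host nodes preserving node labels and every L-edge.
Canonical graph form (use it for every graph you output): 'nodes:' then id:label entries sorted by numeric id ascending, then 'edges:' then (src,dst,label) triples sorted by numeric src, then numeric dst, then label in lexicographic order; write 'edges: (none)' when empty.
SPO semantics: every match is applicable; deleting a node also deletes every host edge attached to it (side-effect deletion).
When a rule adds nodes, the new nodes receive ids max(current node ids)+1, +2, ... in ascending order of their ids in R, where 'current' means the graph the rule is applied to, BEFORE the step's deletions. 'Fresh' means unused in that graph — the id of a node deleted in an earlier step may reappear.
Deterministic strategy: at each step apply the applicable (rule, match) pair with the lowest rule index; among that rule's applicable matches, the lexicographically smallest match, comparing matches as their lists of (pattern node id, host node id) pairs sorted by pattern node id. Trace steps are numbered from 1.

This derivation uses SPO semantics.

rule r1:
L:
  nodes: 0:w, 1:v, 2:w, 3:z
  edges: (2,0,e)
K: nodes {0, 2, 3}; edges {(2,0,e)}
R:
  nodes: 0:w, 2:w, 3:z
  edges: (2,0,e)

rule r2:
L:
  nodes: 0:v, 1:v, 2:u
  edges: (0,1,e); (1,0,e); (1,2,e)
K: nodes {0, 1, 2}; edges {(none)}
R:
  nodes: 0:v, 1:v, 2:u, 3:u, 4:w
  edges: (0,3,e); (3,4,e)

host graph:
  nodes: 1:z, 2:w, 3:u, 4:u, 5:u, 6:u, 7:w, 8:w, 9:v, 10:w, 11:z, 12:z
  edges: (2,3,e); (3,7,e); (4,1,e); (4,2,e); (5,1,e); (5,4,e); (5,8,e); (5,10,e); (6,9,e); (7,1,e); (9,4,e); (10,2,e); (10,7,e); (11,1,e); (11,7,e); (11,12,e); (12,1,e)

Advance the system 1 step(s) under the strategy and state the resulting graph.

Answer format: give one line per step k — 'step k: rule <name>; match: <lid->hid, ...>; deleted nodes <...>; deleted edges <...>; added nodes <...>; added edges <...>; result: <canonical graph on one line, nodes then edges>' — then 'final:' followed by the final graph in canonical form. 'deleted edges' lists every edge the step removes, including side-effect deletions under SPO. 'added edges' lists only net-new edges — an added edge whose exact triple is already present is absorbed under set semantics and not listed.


step 1: rule r1; match: 0->2, 1->9, 2->10, 3->1; deleted nodes 9; deleted edges (6,9,e); (9,4,e); added nodes (none); added edges (none); result: nodes: 1:z, 2:w, 3:u, 4:u, 5:u, 6:u, 7:w, 8:w, 10:w, 11:z, 12:z edges: (2,3,e); (3,7,e); (4,1,e); (4,2,e); (5,1,e); (5,4,e); (5,8,e); (5,10,e); (7,1,e); (10,2,e); (10,7,e); (11,1,e); (11,7,e); (11,12,e); (12,1,e)
final:
nodes: 1:z, 2:w, 3:u, 4:u, 5:u, 6:u, 7:w, 8:w, 10:w, 11:z, 12:z
edges: (2,3,e); (3,7,e); (4,1,e); (4,2,e); (5,1,e); (5,4,e); (5,8,e); (5,10,e); (7,1,e); (10,2,e); (10,7,e); (11,1,e); (11,7,e); (11,12,e); (12,1,e)


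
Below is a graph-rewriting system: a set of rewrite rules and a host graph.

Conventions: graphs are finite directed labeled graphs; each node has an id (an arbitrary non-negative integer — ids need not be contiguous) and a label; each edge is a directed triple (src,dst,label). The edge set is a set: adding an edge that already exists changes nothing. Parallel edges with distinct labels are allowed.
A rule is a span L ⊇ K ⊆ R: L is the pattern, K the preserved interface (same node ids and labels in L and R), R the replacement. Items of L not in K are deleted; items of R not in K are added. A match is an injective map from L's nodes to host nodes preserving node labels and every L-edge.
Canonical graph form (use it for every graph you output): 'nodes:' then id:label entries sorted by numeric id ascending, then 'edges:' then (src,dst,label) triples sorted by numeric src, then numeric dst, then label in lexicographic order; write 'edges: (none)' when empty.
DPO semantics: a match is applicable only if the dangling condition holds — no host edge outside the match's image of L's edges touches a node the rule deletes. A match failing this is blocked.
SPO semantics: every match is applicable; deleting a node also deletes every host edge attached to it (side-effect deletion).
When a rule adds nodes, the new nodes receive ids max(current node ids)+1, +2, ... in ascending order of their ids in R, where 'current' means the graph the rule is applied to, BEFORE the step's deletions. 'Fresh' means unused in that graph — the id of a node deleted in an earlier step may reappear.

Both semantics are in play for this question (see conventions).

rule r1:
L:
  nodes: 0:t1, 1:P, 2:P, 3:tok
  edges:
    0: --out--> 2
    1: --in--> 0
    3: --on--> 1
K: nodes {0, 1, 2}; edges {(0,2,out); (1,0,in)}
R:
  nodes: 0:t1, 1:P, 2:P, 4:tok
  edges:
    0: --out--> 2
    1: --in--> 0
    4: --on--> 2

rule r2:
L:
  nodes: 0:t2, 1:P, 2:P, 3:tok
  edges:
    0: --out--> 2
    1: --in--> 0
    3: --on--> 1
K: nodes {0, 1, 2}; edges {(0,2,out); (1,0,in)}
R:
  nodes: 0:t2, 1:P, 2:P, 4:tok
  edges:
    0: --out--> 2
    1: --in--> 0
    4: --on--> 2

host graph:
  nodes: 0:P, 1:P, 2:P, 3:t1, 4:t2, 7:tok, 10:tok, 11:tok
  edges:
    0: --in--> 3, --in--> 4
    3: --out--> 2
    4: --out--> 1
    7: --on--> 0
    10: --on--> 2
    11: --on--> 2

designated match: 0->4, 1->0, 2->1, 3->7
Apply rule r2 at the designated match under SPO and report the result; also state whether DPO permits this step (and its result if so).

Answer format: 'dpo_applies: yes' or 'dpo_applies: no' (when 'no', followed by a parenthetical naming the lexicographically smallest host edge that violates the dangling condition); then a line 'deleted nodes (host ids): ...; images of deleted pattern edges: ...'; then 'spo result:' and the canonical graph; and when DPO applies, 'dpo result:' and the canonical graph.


dpo_applies: yes
deleted nodes (host ids): 7; images of deleted pattern edges: (7,0,on)
spo result:
nodes: 0:P, 1:P, 2:P, 3:t1, 4:t2, 10:tok, 11:tok, 12:tok
edges: (0,3,in); (0,4,in); (3,2,out); (4,1,out); (10,2,on); (11,2,on); (12,1,on)
dpo result:
nodes: 0:P, 1:P, 2:P, 3:t1, 4:t2, 10:tok, 11:tok, 12:tok
edges: (0,3,in); (0,4,in); (3,2,out); (4,1,out); (10,2,on); (11,2,on); (12,1,on)
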